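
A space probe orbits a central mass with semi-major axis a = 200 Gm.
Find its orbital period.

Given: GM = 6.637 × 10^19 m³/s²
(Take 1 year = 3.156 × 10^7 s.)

Convert to SI: a = 200 Gm = 2e+11 m.
Kepler's third law: T = 2π √(a³ / GM).
Substituting a = 2e+11 m and GM = 6.637e+19 m³/s²:
T = 2π √((2e+11)³ / 6.637e+19) s
T ≈ 6.898e+07 s = 2.186 years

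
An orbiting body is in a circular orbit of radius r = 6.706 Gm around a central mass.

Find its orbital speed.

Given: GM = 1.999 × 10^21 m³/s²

Convert to SI: r = 6.706 Gm = 6.706e+09 m.
For a circular orbit, gravity supplies the centripetal force, so v = √(GM / r).
v = √(1.999e+21 / 6.706e+09) m/s ≈ 5.46e+05 m/s = 546 km/s.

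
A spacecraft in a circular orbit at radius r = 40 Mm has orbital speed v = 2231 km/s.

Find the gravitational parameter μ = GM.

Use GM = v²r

Convert to SI: r = 40 Mm = 4e+07 m; v = 2231 km/s = 2.231e+06 m/s.
For a circular orbit v² = GM/r, so GM = v² · r.
GM = (2.231e+06)² · 4e+07 m³/s² ≈ 1.991e+20 m³/s² = 1.991 × 10^20 m³/s².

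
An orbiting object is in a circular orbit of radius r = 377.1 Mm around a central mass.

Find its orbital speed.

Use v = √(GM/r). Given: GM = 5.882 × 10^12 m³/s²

Convert to SI: r = 377.1 Mm = 3.771e+08 m.
For a circular orbit, gravity supplies the centripetal force, so v = √(GM / r).
v = √(5.882e+12 / 3.771e+08) m/s ≈ 124.9 m/s = 124.9 m/s.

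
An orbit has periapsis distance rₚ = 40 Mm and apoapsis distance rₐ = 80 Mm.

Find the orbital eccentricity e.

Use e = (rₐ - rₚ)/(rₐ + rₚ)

Convert to SI: rₚ = 40 Mm = 4e+07 m; rₐ = 80 Mm = 8e+07 m.
e = (rₐ − rₚ) / (rₐ + rₚ).
e = (8e+07 − 4e+07) / (8e+07 + 4e+07) = 4e+07 / 1.2e+08 ≈ 0.3333.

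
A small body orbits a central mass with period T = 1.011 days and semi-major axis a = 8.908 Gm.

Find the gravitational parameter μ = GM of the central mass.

Convert to SI: T = 1.011 days = 87350.4 s; a = 8.908 Gm = 8.908e+09 m.
GM = 4π² · a³ / T².
GM = 4π² · (8.908e+09)³ / (87350.4)² m³/s² ≈ 3.657e+21 m³/s² = 3.657 × 10^21 m³/s².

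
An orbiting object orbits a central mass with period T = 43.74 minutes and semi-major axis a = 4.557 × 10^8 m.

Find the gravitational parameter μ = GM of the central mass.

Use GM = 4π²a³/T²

Convert to SI: T = 43.74 minutes = 2624.4 s.
GM = 4π² · a³ / T².
GM = 4π² · (4.557e+08)³ / (2624.4)² m³/s² ≈ 5.424e+20 m³/s² = 5.424 × 10^20 m³/s².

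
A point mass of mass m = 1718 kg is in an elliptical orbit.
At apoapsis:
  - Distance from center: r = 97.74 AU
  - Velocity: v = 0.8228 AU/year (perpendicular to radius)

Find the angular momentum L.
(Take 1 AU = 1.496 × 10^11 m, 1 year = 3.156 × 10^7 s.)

Convert to SI: r = 97.74 AU = 1.46219e+13 m; v = 0.8228 AU/year = 3900.22 m/s.
Since v is perpendicular to r, L = m · v · r.
L = 1718 · 3900.22 · 1.46219e+13 kg·m²/s ≈ 9.798e+19 kg·m²/s.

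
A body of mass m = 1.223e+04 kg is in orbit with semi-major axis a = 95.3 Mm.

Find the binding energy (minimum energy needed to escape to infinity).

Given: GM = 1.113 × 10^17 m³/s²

Convert to SI: a = 95.3 Mm = 9.53e+07 m.
Total orbital energy is E = −GMm/(2a); binding energy is E_bind = −E = GMm/(2a).
E_bind = 1.113e+17 · 1.223e+04 / (2 · 9.53e+07) J ≈ 7.142e+12 J = 7.142 TJ.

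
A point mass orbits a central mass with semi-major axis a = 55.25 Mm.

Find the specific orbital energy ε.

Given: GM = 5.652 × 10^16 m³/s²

Convert to SI: a = 55.25 Mm = 5.525e+07 m.
ε = −GM / (2a).
ε = −5.652e+16 / (2 · 5.525e+07) J/kg ≈ -5.115e+08 J/kg = -511.5 MJ/kg.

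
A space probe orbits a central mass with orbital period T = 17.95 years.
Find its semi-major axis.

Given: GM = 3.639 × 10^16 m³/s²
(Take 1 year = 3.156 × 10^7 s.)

Convert to SI: T = 17.95 years = 5.66502e+08 s.
Invert Kepler's third law: a = (GM · T² / (4π²))^(1/3).
Substituting T = 5.66502e+08 s and GM = 3.639e+16 m³/s²:
a = (3.639e+16 · (5.66502e+08)² / (4π²))^(1/3) m
a ≈ 6.663e+10 m = 6.663 × 10^10 m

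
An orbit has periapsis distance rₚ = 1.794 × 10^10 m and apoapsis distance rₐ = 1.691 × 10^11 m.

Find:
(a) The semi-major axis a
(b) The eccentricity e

(a) a = (rₚ + rₐ) / 2 = (1.794e+10 + 1.691e+11) / 2 ≈ 9.352e+10 m = 9.352 × 10^10 m.
(b) e = (rₐ − rₚ) / (rₐ + rₚ) = (1.691e+11 − 1.794e+10) / (1.691e+11 + 1.794e+10) ≈ 0.8082.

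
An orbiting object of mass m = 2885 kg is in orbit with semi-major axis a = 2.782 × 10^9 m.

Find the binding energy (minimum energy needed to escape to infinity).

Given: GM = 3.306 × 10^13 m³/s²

Total orbital energy is E = −GMm/(2a); binding energy is E_bind = −E = GMm/(2a).
E_bind = 3.306e+13 · 2885 / (2 · 2.782e+09) J ≈ 1.714e+07 J = 17.14 MJ.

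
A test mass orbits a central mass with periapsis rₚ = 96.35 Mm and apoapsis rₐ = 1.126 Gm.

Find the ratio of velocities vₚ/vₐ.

Convert to SI: rₚ = 96.35 Mm = 9.635e+07 m; rₐ = 1.126 Gm = 1.126e+09 m.
Conservation of angular momentum gives rₚvₚ = rₐvₐ, so vₚ/vₐ = rₐ/rₚ.
vₚ/vₐ = 1.126e+09 / 9.635e+07 ≈ 11.69.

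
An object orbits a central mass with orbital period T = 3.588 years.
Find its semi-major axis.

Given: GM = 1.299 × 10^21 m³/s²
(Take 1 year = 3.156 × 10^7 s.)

Convert to SI: T = 3.588 years = 1.13237e+08 s.
Invert Kepler's third law: a = (GM · T² / (4π²))^(1/3).
Substituting T = 1.13237e+08 s and GM = 1.299e+21 m³/s²:
a = (1.299e+21 · (1.13237e+08)² / (4π²))^(1/3) m
a ≈ 7.5e+11 m = 750 Gm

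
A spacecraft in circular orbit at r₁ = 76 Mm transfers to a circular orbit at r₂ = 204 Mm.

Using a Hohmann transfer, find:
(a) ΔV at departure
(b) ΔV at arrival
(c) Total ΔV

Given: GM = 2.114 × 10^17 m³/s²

Convert to SI: r₁ = 76 Mm = 7.6e+07 m; r₂ = 204 Mm = 2.04e+08 m.
Transfer semi-major axis: a_t = (r₁ + r₂)/2 = (7.6e+07 + 2.04e+08)/2 = 1.4e+08 m.
Circular speeds: v₁ = √(GM/r₁) = 52740.7 m/s, v₂ = √(GM/r₂) = 32191.2 m/s.
Transfer speeds (vis-viva v² = GM(2/r − 1/a_t)): v₁ᵗ = 63664.4 m/s, v₂ᵗ = 23718.1 m/s.
(a) ΔV₁ = |v₁ᵗ − v₁| ≈ 1.092e+04 m/s = 10.92 km/s.
(b) ΔV₂ = |v₂ − v₂ᵗ| ≈ 8473 m/s = 8.473 km/s.
(c) ΔV_total = ΔV₁ + ΔV₂ ≈ 1.94e+04 m/s = 19.4 km/s.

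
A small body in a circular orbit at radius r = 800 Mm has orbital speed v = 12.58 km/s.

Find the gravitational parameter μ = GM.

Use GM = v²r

Convert to SI: r = 800 Mm = 8e+08 m; v = 12.58 km/s = 12580 m/s.
For a circular orbit v² = GM/r, so GM = v² · r.
GM = (12580)² · 8e+08 m³/s² ≈ 1.266e+17 m³/s² = 1.266 × 10^17 m³/s².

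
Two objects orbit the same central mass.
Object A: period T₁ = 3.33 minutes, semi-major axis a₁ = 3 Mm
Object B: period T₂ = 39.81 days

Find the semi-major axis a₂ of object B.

Convert to SI: T₁ = 3.33 minutes = 199.8 s; a₁ = 3 Mm = 3e+06 m; T₂ = 39.81 days = 3.43958e+06 s.
Kepler's third law: (T₁/T₂)² = (a₁/a₂)³ ⇒ a₂ = a₁ · (T₂/T₁)^(2/3).
T₂/T₁ = 3.43958e+06 / 199.8 = 17215.1.
a₂ = 3e+06 · (17215.1)^(2/3) m ≈ 2e+09 m = 2 Gm.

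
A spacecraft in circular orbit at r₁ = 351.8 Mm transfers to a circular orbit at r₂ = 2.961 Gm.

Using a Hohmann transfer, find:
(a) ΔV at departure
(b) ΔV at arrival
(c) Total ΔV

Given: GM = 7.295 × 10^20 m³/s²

Convert to SI: r₁ = 351.8 Mm = 3.518e+08 m; r₂ = 2.961 Gm = 2.961e+09 m.
Transfer semi-major axis: a_t = (r₁ + r₂)/2 = (3.518e+08 + 2.961e+09)/2 = 1.6564e+09 m.
Circular speeds: v₁ = √(GM/r₁) = 1.44001e+06 m/s, v₂ = √(GM/r₂) = 496356 m/s.
Transfer speeds (vis-viva v² = GM(2/r − 1/a_t)): v₁ᵗ = 1.92531e+06 m/s, v₂ᵗ = 228749 m/s.
(a) ΔV₁ = |v₁ᵗ − v₁| ≈ 4.853e+05 m/s = 485.3 km/s.
(b) ΔV₂ = |v₂ − v₂ᵗ| ≈ 2.676e+05 m/s = 267.6 km/s.
(c) ΔV_total = ΔV₁ + ΔV₂ ≈ 7.529e+05 m/s = 752.9 km/s.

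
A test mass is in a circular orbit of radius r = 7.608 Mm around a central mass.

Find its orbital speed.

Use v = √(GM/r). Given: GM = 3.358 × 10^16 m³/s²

Convert to SI: r = 7.608 Mm = 7.608e+06 m.
For a circular orbit, gravity supplies the centripetal force, so v = √(GM / r).
v = √(3.358e+16 / 7.608e+06) m/s ≈ 6.644e+04 m/s = 66.44 km/s.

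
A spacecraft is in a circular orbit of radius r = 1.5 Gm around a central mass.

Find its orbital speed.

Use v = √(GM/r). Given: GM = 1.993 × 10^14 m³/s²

Convert to SI: r = 1.5 Gm = 1.5e+09 m.
For a circular orbit, gravity supplies the centripetal force, so v = √(GM / r).
v = √(1.993e+14 / 1.5e+09) m/s ≈ 364.5 m/s = 364.5 m/s.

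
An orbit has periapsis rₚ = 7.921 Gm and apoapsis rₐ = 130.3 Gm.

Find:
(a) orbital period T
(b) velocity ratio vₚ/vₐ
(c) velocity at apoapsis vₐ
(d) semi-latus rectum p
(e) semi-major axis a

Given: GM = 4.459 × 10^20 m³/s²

Convert to SI: rₚ = 7.921 Gm = 7.921e+09 m; rₐ = 130.3 Gm = 1.303e+11 m.
(a) With a = (rₚ + rₐ)/2 = 6.91105e+10 m, T = 2π √(a³/GM) = 2π √((6.91105e+10)³/4.459e+20) s ≈ 5.406e+06 s
(b) Conservation of angular momentum (rₚvₚ = rₐvₐ) gives vₚ/vₐ = rₐ/rₚ = 1.303e+11/7.921e+09 ≈ 16.45
(c) With a = (rₚ + rₐ)/2 = 6.91105e+10 m, vₐ = √(GM (2/rₐ − 1/a)) = √(4.459e+20 · (2/1.303e+11 − 1/6.91105e+10)) m/s ≈ 1.98e+04 m/s
(d) From a = (rₚ + rₐ)/2 = 6.91105e+10 m and e = (rₐ − rₚ)/(rₐ + rₚ) = 0.885386, p = a(1 − e²) = 6.91105e+10 · (1 − (0.885386)²) ≈ 1.493e+10 m
(e) a = (rₚ + rₐ)/2 = (7.921e+09 + 1.303e+11)/2 ≈ 6.911e+10 m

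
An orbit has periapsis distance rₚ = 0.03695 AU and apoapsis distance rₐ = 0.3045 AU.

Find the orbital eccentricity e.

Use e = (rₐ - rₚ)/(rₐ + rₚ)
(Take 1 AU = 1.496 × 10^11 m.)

Convert to SI: rₚ = 0.03695 AU = 5.52772e+09 m; rₐ = 0.3045 AU = 4.55532e+10 m.
e = (rₐ − rₚ) / (rₐ + rₚ).
e = (4.55532e+10 − 5.52772e+09) / (4.55532e+10 + 5.52772e+09) = 4.00255e+10 / 5.10809e+10 ≈ 0.7836.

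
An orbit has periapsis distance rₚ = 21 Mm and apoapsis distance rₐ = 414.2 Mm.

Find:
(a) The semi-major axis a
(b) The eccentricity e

Convert to SI: rₚ = 21 Mm = 2.1e+07 m; rₐ = 414.2 Mm = 4.142e+08 m.
(a) a = (rₚ + rₐ) / 2 = (2.1e+07 + 4.142e+08) / 2 ≈ 2.176e+08 m = 217.6 Mm.
(b) e = (rₐ − rₚ) / (rₐ + rₚ) = (4.142e+08 − 2.1e+07) / (4.142e+08 + 2.1e+07) ≈ 0.9035.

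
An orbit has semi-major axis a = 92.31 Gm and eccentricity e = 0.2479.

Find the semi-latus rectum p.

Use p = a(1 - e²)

Convert to SI: a = 92.31 Gm = 9.231e+10 m.
p = a (1 − e²).
p = 9.231e+10 · (1 − (0.2479)²) = 9.231e+10 · 0.938546 ≈ 8.664e+10 m = 86.64 Gm.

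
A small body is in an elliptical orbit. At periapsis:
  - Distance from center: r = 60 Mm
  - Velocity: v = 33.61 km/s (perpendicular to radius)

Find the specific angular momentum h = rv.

Convert to SI: r = 60 Mm = 6e+07 m; v = 33.61 km/s = 33610 m/s.
With v perpendicular to r, h = r · v.
h = 6e+07 · 33610 m²/s ≈ 2.017e+12 m²/s.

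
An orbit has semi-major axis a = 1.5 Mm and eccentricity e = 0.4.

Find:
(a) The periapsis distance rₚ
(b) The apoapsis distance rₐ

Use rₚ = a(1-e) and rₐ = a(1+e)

Convert to SI: a = 1.5 Mm = 1.5e+06 m.
(a) rₚ = a(1 − e) = 1.5e+06 · (1 − 0.4) = 1.5e+06 · 0.6 ≈ 9e+05 m = 900 km.
(b) rₐ = a(1 + e) = 1.5e+06 · (1 + 0.4) = 1.5e+06 · 1.4 ≈ 2.1e+06 m = 2.1 Mm.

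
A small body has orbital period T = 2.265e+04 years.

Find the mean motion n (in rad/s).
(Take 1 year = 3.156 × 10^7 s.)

Convert to SI: T = 2.265e+04 years = 7.14834e+11 s.
n = 2π / T.
n = 2π / 7.14834e+11 s ≈ 8.79e-12 rad/s.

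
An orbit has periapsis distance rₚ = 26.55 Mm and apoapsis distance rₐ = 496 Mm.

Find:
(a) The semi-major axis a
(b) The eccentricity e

Convert to SI: rₚ = 26.55 Mm = 2.655e+07 m; rₐ = 496 Mm = 4.96e+08 m.
(a) a = (rₚ + rₐ) / 2 = (2.655e+07 + 4.96e+08) / 2 ≈ 2.613e+08 m = 261.3 Mm.
(b) e = (rₐ − rₚ) / (rₐ + rₚ) = (4.96e+08 − 2.655e+07) / (4.96e+08 + 2.655e+07) ≈ 0.8984.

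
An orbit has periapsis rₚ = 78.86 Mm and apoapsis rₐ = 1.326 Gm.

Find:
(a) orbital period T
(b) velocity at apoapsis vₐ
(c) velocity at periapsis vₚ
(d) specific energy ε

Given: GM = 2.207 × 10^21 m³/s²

Convert to SI: rₚ = 78.86 Mm = 7.886e+07 m; rₐ = 1.326 Gm = 1.326e+09 m.
(a) With a = (rₚ + rₐ)/2 = 7.0243e+08 m, T = 2π √(a³/GM) = 2π √((7.0243e+08)³/2.207e+21) s ≈ 2490 s
(b) With a = (rₚ + rₐ)/2 = 7.0243e+08 m, vₐ = √(GM (2/rₐ − 1/a)) = √(2.207e+21 · (2/1.326e+09 − 1/7.0243e+08)) m/s ≈ 4.323e+05 m/s
(c) With a = (rₚ + rₐ)/2 = 7.0243e+08 m, vₚ = √(GM (2/rₚ − 1/a)) = √(2.207e+21 · (2/7.886e+07 − 1/7.0243e+08)) m/s ≈ 7.268e+06 m/s
(d) With a = (rₚ + rₐ)/2 = 7.0243e+08 m, ε = −GM/(2a) = −2.207e+21/(2 · 7.0243e+08) J/kg ≈ -1.571e+12 J/kg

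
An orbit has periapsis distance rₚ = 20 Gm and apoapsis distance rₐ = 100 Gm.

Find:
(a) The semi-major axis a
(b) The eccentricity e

Convert to SI: rₚ = 20 Gm = 2e+10 m; rₐ = 100 Gm = 1e+11 m.
(a) a = (rₚ + rₐ) / 2 = (2e+10 + 1e+11) / 2 ≈ 6e+10 m = 60 Gm.
(b) e = (rₐ − rₚ) / (rₐ + rₚ) = (1e+11 − 2e+10) / (1e+11 + 2e+10) ≈ 0.6667.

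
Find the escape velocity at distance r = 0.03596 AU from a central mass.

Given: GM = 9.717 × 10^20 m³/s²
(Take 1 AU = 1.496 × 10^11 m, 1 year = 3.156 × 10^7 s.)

Convert to SI: r = 0.03596 AU = 5.37962e+09 m.
Escape velocity comes from setting total energy to zero: ½v² − GM/r = 0 ⇒ v_esc = √(2GM / r).
v_esc = √(2 · 9.717e+20 / 5.37962e+09) m/s ≈ 6.01e+05 m/s = 126.8 AU/year.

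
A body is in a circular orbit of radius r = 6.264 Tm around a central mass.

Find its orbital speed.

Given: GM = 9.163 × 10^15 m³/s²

Convert to SI: r = 6.264 Tm = 6.264e+12 m.
For a circular orbit, gravity supplies the centripetal force, so v = √(GM / r).
v = √(9.163e+15 / 6.264e+12) m/s ≈ 38.25 m/s = 38.25 m/s.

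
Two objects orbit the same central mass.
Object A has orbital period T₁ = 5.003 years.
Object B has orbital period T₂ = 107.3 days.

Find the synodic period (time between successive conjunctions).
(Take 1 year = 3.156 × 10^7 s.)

Convert to SI: T₁ = 5.003 years = 1.57895e+08 s; T₂ = 107.3 days = 9.27072e+06 s.
T_syn = |T₁ · T₂ / (T₁ − T₂)|.
T_syn = |1.57895e+08 · 9.27072e+06 / (1.57895e+08 − 9.27072e+06)| s ≈ 9.849e+06 s = 114 days.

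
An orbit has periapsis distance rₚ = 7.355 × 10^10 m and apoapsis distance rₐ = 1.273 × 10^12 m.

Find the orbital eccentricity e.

e = (rₐ − rₚ) / (rₐ + rₚ).
e = (1.273e+12 − 7.355e+10) / (1.273e+12 + 7.355e+10) = 1.19945e+12 / 1.34655e+12 ≈ 0.8908.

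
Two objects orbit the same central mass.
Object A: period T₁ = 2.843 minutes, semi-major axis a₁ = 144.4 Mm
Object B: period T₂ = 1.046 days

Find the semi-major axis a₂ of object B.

Convert to SI: T₁ = 2.843 minutes = 170.58 s; a₁ = 144.4 Mm = 1.444e+08 m; T₂ = 1.046 days = 90374.4 s.
Kepler's third law: (T₁/T₂)² = (a₁/a₂)³ ⇒ a₂ = a₁ · (T₂/T₁)^(2/3).
T₂/T₁ = 90374.4 / 170.58 = 529.807.
a₂ = 1.444e+08 · (529.807)^(2/3) m ≈ 9.455e+09 m = 9.455 Gm.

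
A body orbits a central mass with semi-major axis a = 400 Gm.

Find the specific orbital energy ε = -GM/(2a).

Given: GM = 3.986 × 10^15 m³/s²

Convert to SI: a = 400 Gm = 4e+11 m.
ε = −GM / (2a).
ε = −3.986e+15 / (2 · 4e+11) J/kg ≈ -4982 J/kg = -4.982 kJ/kg.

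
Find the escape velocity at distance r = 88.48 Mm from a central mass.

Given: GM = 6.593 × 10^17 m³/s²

Convert to SI: r = 88.48 Mm = 8.848e+07 m.
Escape velocity comes from setting total energy to zero: ½v² − GM/r = 0 ⇒ v_esc = √(2GM / r).
v_esc = √(2 · 6.593e+17 / 8.848e+07) m/s ≈ 1.221e+05 m/s = 122.1 km/s.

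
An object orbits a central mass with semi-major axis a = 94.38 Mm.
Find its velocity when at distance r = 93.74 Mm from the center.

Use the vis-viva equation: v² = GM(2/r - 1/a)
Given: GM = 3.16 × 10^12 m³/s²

Convert to SI: a = 94.38 Mm = 9.438e+07 m; r = 93.74 Mm = 9.374e+07 m.
Vis-viva: v = √(GM · (2/r − 1/a)).
2/r − 1/a = 2/9.374e+07 − 1/9.438e+07 = 1.07401e-08 m⁻¹.
v = √(3.16e+12 · 1.07401e-08) m/s ≈ 184.2 m/s = 184.2 m/s.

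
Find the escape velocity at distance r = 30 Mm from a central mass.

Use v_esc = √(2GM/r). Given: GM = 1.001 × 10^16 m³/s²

Convert to SI: r = 30 Mm = 3e+07 m.
Escape velocity comes from setting total energy to zero: ½v² − GM/r = 0 ⇒ v_esc = √(2GM / r).
v_esc = √(2 · 1.001e+16 / 3e+07) m/s ≈ 2.583e+04 m/s = 25.83 km/s.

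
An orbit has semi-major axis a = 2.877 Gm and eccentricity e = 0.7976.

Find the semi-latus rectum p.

Convert to SI: a = 2.877 Gm = 2.877e+09 m.
p = a (1 − e²).
p = 2.877e+09 · (1 − (0.7976)²) = 2.877e+09 · 0.363834 ≈ 1.047e+09 m = 1.047 Gm.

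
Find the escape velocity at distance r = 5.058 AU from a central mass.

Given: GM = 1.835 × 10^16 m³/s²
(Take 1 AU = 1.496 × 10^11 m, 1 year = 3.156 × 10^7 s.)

Convert to SI: r = 5.058 AU = 7.56677e+11 m.
Escape velocity comes from setting total energy to zero: ½v² − GM/r = 0 ⇒ v_esc = √(2GM / r).
v_esc = √(2 · 1.835e+16 / 7.56677e+11) m/s ≈ 220.2 m/s = 0.04646 AU/year.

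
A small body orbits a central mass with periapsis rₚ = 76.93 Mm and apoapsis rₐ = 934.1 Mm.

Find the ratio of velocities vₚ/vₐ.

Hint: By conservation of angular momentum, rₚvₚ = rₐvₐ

Convert to SI: rₚ = 76.93 Mm = 7.693e+07 m; rₐ = 934.1 Mm = 9.341e+08 m.
Conservation of angular momentum gives rₚvₚ = rₐvₐ, so vₚ/vₐ = rₐ/rₚ.
vₚ/vₐ = 9.341e+08 / 7.693e+07 ≈ 12.14.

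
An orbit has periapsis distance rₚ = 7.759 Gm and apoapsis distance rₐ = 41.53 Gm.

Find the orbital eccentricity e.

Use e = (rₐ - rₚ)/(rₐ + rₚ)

Convert to SI: rₚ = 7.759 Gm = 7.759e+09 m; rₐ = 41.53 Gm = 4.153e+10 m.
e = (rₐ − rₚ) / (rₐ + rₚ).
e = (4.153e+10 − 7.759e+09) / (4.153e+10 + 7.759e+09) = 3.3771e+10 / 4.9289e+10 ≈ 0.6852.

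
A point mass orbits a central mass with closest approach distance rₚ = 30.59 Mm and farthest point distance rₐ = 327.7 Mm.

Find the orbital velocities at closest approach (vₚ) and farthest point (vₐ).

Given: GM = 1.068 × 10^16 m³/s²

Convert to SI: rₚ = 30.59 Mm = 3.059e+07 m; rₐ = 327.7 Mm = 3.277e+08 m.
Use the vis-viva equation v² = GM(2/r − 1/a) with a = (rₚ + rₐ)/2 = (3.059e+07 + 3.277e+08)/2 = 1.79145e+08 m.
vₚ = √(GM · (2/rₚ − 1/a)) = √(1.068e+16 · (2/3.059e+07 − 1/1.79145e+08)) m/s ≈ 2.527e+04 m/s = 25.27 km/s.
vₐ = √(GM · (2/rₐ − 1/a)) = √(1.068e+16 · (2/3.277e+08 − 1/1.79145e+08)) m/s ≈ 2359 m/s = 2.359 km/s.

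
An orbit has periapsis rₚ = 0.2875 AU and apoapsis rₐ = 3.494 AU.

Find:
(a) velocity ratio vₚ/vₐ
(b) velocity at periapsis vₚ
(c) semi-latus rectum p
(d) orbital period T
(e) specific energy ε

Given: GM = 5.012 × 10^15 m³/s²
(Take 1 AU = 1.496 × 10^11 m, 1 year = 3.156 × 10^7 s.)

Convert to SI: rₚ = 0.2875 AU = 4.301e+10 m; rₐ = 3.494 AU = 5.22702e+11 m.
(a) Conservation of angular momentum (rₚvₚ = rₐvₐ) gives vₚ/vₐ = rₐ/rₚ = 5.22702e+11/4.301e+10 ≈ 12.15
(b) With a = (rₚ + rₐ)/2 = 2.82856e+11 m, vₚ = √(GM (2/rₚ − 1/a)) = √(5.012e+15 · (2/4.301e+10 − 1/2.82856e+11)) m/s ≈ 464.1 m/s
(c) From a = (rₚ + rₐ)/2 = 2.82856e+11 m and e = (rₐ − rₚ)/(rₐ + rₚ) = 0.847944, p = a(1 − e²) = 2.82856e+11 · (1 − (0.847944)²) ≈ 7.948e+10 m
(d) With a = (rₚ + rₐ)/2 = 2.82856e+11 m, T = 2π √(a³/GM) = 2π √((2.82856e+11)³/5.012e+15) s ≈ 1.335e+10 s
(e) With a = (rₚ + rₐ)/2 = 2.82856e+11 m, ε = −GM/(2a) = −5.012e+15/(2 · 2.82856e+11) J/kg ≈ -8860 J/kg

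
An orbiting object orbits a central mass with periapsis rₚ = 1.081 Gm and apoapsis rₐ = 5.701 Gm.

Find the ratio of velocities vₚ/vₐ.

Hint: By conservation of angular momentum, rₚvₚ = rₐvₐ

Convert to SI: rₚ = 1.081 Gm = 1.081e+09 m; rₐ = 5.701 Gm = 5.701e+09 m.
Conservation of angular momentum gives rₚvₚ = rₐvₐ, so vₚ/vₐ = rₐ/rₚ.
vₚ/vₐ = 5.701e+09 / 1.081e+09 ≈ 5.274.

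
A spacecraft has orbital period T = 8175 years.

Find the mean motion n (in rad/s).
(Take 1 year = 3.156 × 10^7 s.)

Convert to SI: T = 8175 years = 2.58003e+11 s.
n = 2π / T.
n = 2π / 2.58003e+11 s ≈ 2.435e-11 rad/s.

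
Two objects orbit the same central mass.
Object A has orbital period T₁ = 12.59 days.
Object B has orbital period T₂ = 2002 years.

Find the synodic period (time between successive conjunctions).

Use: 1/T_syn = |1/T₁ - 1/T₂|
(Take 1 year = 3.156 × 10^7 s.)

Convert to SI: T₁ = 12.59 days = 1.08778e+06 s; T₂ = 2002 years = 6.31831e+10 s.
T_syn = |T₁ · T₂ / (T₁ − T₂)|.
T_syn = |1.08778e+06 · 6.31831e+10 / (1.08778e+06 − 6.31831e+10)| s ≈ 1.088e+06 s = 12.59 days.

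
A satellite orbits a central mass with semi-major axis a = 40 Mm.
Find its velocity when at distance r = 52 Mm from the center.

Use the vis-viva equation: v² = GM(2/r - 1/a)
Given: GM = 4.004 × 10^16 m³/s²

Convert to SI: a = 40 Mm = 4e+07 m; r = 52 Mm = 5.2e+07 m.
Vis-viva: v = √(GM · (2/r − 1/a)).
2/r − 1/a = 2/5.2e+07 − 1/4e+07 = 1.34615e-08 m⁻¹.
v = √(4.004e+16 · 1.34615e-08) m/s ≈ 2.322e+04 m/s = 23.22 km/s.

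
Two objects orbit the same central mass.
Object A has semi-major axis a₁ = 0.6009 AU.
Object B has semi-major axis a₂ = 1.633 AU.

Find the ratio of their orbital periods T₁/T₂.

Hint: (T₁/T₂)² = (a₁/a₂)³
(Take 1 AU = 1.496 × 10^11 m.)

Convert to SI: a₁ = 0.6009 AU = 8.98946e+10 m; a₂ = 1.633 AU = 2.44297e+11 m.
From Kepler's third law, (T₁/T₂)² = (a₁/a₂)³, so T₁/T₂ = (a₁/a₂)^(3/2).
a₁/a₂ = 8.98946e+10 / 2.44297e+11 = 0.367973.
T₁/T₂ = (0.367973)^(3/2) ≈ 0.2232.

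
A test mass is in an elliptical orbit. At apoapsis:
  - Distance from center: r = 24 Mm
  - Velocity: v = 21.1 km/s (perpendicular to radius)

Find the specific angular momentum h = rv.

Convert to SI: r = 24 Mm = 2.4e+07 m; v = 21.1 km/s = 21100 m/s.
With v perpendicular to r, h = r · v.
h = 2.4e+07 · 21100 m²/s ≈ 5.064e+11 m²/s.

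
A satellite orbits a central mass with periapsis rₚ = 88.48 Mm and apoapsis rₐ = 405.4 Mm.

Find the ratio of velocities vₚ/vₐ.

Convert to SI: rₚ = 88.48 Mm = 8.848e+07 m; rₐ = 405.4 Mm = 4.054e+08 m.
Conservation of angular momentum gives rₚvₚ = rₐvₐ, so vₚ/vₐ = rₐ/rₚ.
vₚ/vₐ = 4.054e+08 / 8.848e+07 ≈ 4.582.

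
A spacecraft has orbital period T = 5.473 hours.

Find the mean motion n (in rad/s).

Convert to SI: T = 5.473 hours = 19702.8 s.
n = 2π / T.
n = 2π / 19702.8 s ≈ 0.0003189 rad/s.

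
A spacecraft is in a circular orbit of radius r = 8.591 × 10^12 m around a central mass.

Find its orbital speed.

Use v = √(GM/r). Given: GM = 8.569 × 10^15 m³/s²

For a circular orbit, gravity supplies the centripetal force, so v = √(GM / r).
v = √(8.569e+15 / 8.591e+12) m/s ≈ 31.58 m/s = 31.58 m/s.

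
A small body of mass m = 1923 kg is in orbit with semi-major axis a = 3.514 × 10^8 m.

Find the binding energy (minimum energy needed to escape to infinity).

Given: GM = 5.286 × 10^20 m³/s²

Total orbital energy is E = −GMm/(2a); binding energy is E_bind = −E = GMm/(2a).
E_bind = 5.286e+20 · 1923 / (2 · 3.514e+08) J ≈ 1.446e+15 J = 1.446 PJ.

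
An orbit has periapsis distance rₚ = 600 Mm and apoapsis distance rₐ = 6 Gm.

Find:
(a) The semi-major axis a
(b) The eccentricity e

Convert to SI: rₚ = 600 Mm = 6e+08 m; rₐ = 6 Gm = 6e+09 m.
(a) a = (rₚ + rₐ) / 2 = (6e+08 + 6e+09) / 2 ≈ 3.3e+09 m = 3.3 Gm.
(b) e = (rₐ − rₚ) / (rₐ + rₚ) = (6e+09 − 6e+08) / (6e+09 + 6e+08) ≈ 0.8182.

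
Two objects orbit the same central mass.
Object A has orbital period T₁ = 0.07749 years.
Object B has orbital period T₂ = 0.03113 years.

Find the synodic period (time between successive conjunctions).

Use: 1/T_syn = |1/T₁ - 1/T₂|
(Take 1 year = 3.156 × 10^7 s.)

Convert to SI: T₁ = 0.07749 years = 2.44558e+06 s; T₂ = 0.03113 years = 982463 s.
T_syn = |T₁ · T₂ / (T₁ − T₂)|.
T_syn = |2.44558e+06 · 982463 / (2.44558e+06 − 982463)| s ≈ 1.642e+06 s = 0.05203 years.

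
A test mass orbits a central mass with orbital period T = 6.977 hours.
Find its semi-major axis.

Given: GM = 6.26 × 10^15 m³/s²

Convert to SI: T = 6.977 hours = 25117.2 s.
Invert Kepler's third law: a = (GM · T² / (4π²))^(1/3).
Substituting T = 25117.2 s and GM = 6.26e+15 m³/s²:
a = (6.26e+15 · (25117.2)² / (4π²))^(1/3) m
a ≈ 4.642e+07 m = 46.42 Mm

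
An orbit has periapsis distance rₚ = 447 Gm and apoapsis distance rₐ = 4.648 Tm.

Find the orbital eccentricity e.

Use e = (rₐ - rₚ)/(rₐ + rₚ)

Convert to SI: rₚ = 447 Gm = 4.47e+11 m; rₐ = 4.648 Tm = 4.648e+12 m.
e = (rₐ − rₚ) / (rₐ + rₚ).
e = (4.648e+12 − 4.47e+11) / (4.648e+12 + 4.47e+11) = 4.201e+12 / 5.095e+12 ≈ 0.8245.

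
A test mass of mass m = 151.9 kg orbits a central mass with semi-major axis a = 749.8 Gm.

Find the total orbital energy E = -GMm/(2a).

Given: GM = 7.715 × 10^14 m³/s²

Convert to SI: a = 749.8 Gm = 7.498e+11 m.
E = −GMm / (2a).
E = −7.715e+14 · 151.9 / (2 · 7.498e+11) J ≈ -7.815e+04 J = -78.15 kJ.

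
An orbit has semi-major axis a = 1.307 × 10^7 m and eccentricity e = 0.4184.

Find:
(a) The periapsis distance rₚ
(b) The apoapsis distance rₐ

(a) rₚ = a(1 − e) = 1.307e+07 · (1 − 0.4184) = 1.307e+07 · 0.5816 ≈ 7.602e+06 m = 7.602 × 10^6 m.
(b) rₐ = a(1 + e) = 1.307e+07 · (1 + 0.4184) = 1.307e+07 · 1.4184 ≈ 1.854e+07 m = 1.854 × 10^7 m.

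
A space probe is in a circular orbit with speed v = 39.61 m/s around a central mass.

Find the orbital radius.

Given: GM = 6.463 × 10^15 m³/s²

For a circular orbit, v² = GM / r, so r = GM / v².
r = 6.463e+15 / (39.61)² m ≈ 4.119e+12 m = 4.119 Tm.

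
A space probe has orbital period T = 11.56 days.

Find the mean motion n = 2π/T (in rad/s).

Convert to SI: T = 11.56 days = 998784 s.
n = 2π / T.
n = 2π / 998784 s ≈ 6.291e-06 rad/s.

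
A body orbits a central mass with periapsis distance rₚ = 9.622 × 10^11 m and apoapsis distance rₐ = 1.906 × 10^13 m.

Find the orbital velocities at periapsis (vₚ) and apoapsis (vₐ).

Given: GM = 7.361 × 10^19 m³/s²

Use the vis-viva equation v² = GM(2/r − 1/a) with a = (rₚ + rₐ)/2 = (9.622e+11 + 1.906e+13)/2 = 1.00111e+13 m.
vₚ = √(GM · (2/rₚ − 1/a)) = √(7.361e+19 · (2/9.622e+11 − 1/1.00111e+13)) m/s ≈ 1.207e+04 m/s = 12.07 km/s.
vₐ = √(GM · (2/rₐ − 1/a)) = √(7.361e+19 · (2/1.906e+13 − 1/1.00111e+13)) m/s ≈ 609.3 m/s = 609.3 m/s.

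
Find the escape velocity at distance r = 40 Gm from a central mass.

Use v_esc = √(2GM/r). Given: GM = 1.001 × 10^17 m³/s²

Convert to SI: r = 40 Gm = 4e+10 m.
Escape velocity comes from setting total energy to zero: ½v² − GM/r = 0 ⇒ v_esc = √(2GM / r).
v_esc = √(2 · 1.001e+17 / 4e+10) m/s ≈ 2237 m/s = 2.237 km/s.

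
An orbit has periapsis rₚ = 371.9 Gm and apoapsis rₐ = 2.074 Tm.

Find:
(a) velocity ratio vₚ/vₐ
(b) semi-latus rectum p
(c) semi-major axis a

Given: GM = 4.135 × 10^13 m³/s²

Convert to SI: rₚ = 371.9 Gm = 3.719e+11 m; rₐ = 2.074 Tm = 2.074e+12 m.
(a) Conservation of angular momentum (rₚvₚ = rₐvₐ) gives vₚ/vₐ = rₐ/rₚ = 2.074e+12/3.719e+11 ≈ 5.577
(b) From a = (rₚ + rₐ)/2 = 1.22295e+12 m and e = (rₐ − rₚ)/(rₐ + rₚ) = 0.695899, p = a(1 − e²) = 1.22295e+12 · (1 − (0.695899)²) ≈ 6.307e+11 m
(c) a = (rₚ + rₐ)/2 = (3.719e+11 + 2.074e+12)/2 ≈ 1.223e+12 m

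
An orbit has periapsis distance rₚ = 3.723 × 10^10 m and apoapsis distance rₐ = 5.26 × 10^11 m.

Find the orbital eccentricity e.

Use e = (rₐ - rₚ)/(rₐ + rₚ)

e = (rₐ − rₚ) / (rₐ + rₚ).
e = (5.26e+11 − 3.723e+10) / (5.26e+11 + 3.723e+10) = 4.8877e+11 / 5.6323e+11 ≈ 0.8678.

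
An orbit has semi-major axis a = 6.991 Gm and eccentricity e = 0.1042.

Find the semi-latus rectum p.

Convert to SI: a = 6.991 Gm = 6.991e+09 m.
p = a (1 − e²).
p = 6.991e+09 · (1 − (0.1042)²) = 6.991e+09 · 0.989142 ≈ 6.915e+09 m = 6.915 Gm.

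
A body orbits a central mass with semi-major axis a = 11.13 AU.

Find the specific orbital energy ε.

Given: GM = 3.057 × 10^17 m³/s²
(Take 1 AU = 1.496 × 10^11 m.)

Convert to SI: a = 11.13 AU = 1.66505e+12 m.
ε = −GM / (2a).
ε = −3.057e+17 / (2 · 1.66505e+12) J/kg ≈ -9.18e+04 J/kg = -91.8 kJ/kg.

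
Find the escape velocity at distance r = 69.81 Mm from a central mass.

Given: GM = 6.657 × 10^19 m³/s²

Convert to SI: r = 69.81 Mm = 6.981e+07 m.
Escape velocity comes from setting total energy to zero: ½v² − GM/r = 0 ⇒ v_esc = √(2GM / r).
v_esc = √(2 · 6.657e+19 / 6.981e+07) m/s ≈ 1.381e+06 m/s = 1381 km/s.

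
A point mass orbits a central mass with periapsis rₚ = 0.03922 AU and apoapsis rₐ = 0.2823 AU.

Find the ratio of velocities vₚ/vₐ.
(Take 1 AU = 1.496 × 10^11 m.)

Convert to SI: rₚ = 0.03922 AU = 5.86731e+09 m; rₐ = 0.2823 AU = 4.22321e+10 m.
Conservation of angular momentum gives rₚvₚ = rₐvₐ, so vₚ/vₐ = rₐ/rₚ.
vₚ/vₐ = 4.22321e+10 / 5.86731e+09 ≈ 7.198.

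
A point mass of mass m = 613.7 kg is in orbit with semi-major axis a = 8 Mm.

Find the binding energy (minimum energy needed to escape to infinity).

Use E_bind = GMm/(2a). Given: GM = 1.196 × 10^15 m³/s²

Convert to SI: a = 8 Mm = 8e+06 m.
Total orbital energy is E = −GMm/(2a); binding energy is E_bind = −E = GMm/(2a).
E_bind = 1.196e+15 · 613.7 / (2 · 8e+06) J ≈ 4.587e+10 J = 45.87 GJ.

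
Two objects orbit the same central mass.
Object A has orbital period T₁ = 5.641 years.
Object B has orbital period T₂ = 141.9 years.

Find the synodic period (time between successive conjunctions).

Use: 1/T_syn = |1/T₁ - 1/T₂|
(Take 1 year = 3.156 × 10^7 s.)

Convert to SI: T₁ = 5.641 years = 1.7803e+08 s; T₂ = 141.9 years = 4.47836e+09 s.
T_syn = |T₁ · T₂ / (T₁ − T₂)|.
T_syn = |1.7803e+08 · 4.47836e+09 / (1.7803e+08 − 4.47836e+09)| s ≈ 1.854e+08 s = 5.875 years.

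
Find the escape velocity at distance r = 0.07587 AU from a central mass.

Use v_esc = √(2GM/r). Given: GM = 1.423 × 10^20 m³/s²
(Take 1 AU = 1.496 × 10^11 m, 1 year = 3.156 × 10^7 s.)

Convert to SI: r = 0.07587 AU = 1.13502e+10 m.
Escape velocity comes from setting total energy to zero: ½v² − GM/r = 0 ⇒ v_esc = √(2GM / r).
v_esc = √(2 · 1.423e+20 / 1.13502e+10) m/s ≈ 1.583e+05 m/s = 33.41 AU/year.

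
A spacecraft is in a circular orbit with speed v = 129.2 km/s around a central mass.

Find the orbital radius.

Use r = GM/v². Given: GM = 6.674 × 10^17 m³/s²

Convert to SI: v = 129.2 km/s = 129200 m/s.
For a circular orbit, v² = GM / r, so r = GM / v².
r = 6.674e+17 / (129200)² m ≈ 3.998e+07 m = 39.98 Mm.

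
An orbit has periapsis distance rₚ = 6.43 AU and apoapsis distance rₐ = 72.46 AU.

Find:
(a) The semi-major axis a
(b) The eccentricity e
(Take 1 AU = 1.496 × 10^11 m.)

Convert to SI: rₚ = 6.43 AU = 9.61928e+11 m; rₐ = 72.46 AU = 1.084e+13 m.
(a) a = (rₚ + rₐ) / 2 = (9.61928e+11 + 1.084e+13) / 2 ≈ 5.901e+12 m = 39.45 AU.
(b) e = (rₐ − rₚ) / (rₐ + rₚ) = (1.084e+13 − 9.61928e+11) / (1.084e+13 + 9.61928e+11) ≈ 0.837.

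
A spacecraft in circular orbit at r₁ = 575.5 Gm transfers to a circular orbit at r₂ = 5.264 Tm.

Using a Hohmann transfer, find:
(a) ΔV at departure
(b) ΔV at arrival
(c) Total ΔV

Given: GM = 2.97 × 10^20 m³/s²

Convert to SI: r₁ = 575.5 Gm = 5.755e+11 m; r₂ = 5.264 Tm = 5.264e+12 m.
Transfer semi-major axis: a_t = (r₁ + r₂)/2 = (5.755e+11 + 5.264e+12)/2 = 2.91975e+12 m.
Circular speeds: v₁ = √(GM/r₁) = 22717.2 m/s, v₂ = √(GM/r₂) = 7511.39 m/s.
Transfer speeds (vis-viva v² = GM(2/r − 1/a_t)): v₁ᵗ = 30502.9 m/s, v₂ᵗ = 3334.8 m/s.
(a) ΔV₁ = |v₁ᵗ − v₁| ≈ 7786 m/s = 7.786 km/s.
(b) ΔV₂ = |v₂ − v₂ᵗ| ≈ 4177 m/s = 4.177 km/s.
(c) ΔV_total = ΔV₁ + ΔV₂ ≈ 1.196e+04 m/s = 11.96 km/s.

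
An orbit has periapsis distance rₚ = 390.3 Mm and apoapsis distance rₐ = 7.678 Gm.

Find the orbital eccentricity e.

Convert to SI: rₚ = 390.3 Mm = 3.903e+08 m; rₐ = 7.678 Gm = 7.678e+09 m.
e = (rₐ − rₚ) / (rₐ + rₚ).
e = (7.678e+09 − 3.903e+08) / (7.678e+09 + 3.903e+08) = 7.2877e+09 / 8.0683e+09 ≈ 0.9033.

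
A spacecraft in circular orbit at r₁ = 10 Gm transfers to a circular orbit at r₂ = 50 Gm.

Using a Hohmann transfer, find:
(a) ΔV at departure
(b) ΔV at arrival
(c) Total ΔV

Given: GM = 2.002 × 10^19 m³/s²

Convert to SI: r₁ = 10 Gm = 1e+10 m; r₂ = 50 Gm = 5e+10 m.
Transfer semi-major axis: a_t = (r₁ + r₂)/2 = (1e+10 + 5e+10)/2 = 3e+10 m.
Circular speeds: v₁ = √(GM/r₁) = 44743.7 m/s, v₂ = √(GM/r₂) = 20010 m/s.
Transfer speeds (vis-viva v² = GM(2/r − 1/a_t)): v₁ᵗ = 57763.9 m/s, v₂ᵗ = 11552.8 m/s.
(a) ΔV₁ = |v₁ᵗ − v₁| ≈ 1.302e+04 m/s = 13.02 km/s.
(b) ΔV₂ = |v₂ − v₂ᵗ| ≈ 8457 m/s = 8.457 km/s.
(c) ΔV_total = ΔV₁ + ΔV₂ ≈ 2.148e+04 m/s = 21.48 km/s.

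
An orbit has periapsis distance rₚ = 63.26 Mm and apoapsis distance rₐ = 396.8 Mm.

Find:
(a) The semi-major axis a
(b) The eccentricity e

Convert to SI: rₚ = 63.26 Mm = 6.326e+07 m; rₐ = 396.8 Mm = 3.968e+08 m.
(a) a = (rₚ + rₐ) / 2 = (6.326e+07 + 3.968e+08) / 2 ≈ 2.3e+08 m = 230 Mm.
(b) e = (rₐ − rₚ) / (rₐ + rₚ) = (3.968e+08 − 6.326e+07) / (3.968e+08 + 6.326e+07) ≈ 0.725.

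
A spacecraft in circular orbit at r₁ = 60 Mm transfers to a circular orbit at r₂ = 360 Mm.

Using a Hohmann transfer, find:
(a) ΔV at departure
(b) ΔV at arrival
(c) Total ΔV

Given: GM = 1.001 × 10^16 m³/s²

Convert to SI: r₁ = 60 Mm = 6e+07 m; r₂ = 360 Mm = 3.6e+08 m.
Transfer semi-major axis: a_t = (r₁ + r₂)/2 = (6e+07 + 3.6e+08)/2 = 2.1e+08 m.
Circular speeds: v₁ = √(GM/r₁) = 12916.4 m/s, v₂ = √(GM/r₂) = 5273.1 m/s.
Transfer speeds (vis-viva v² = GM(2/r − 1/a_t)): v₁ᵗ = 16911.5 m/s, v₂ᵗ = 2818.59 m/s.
(a) ΔV₁ = |v₁ᵗ − v₁| ≈ 3995 m/s = 3.995 km/s.
(b) ΔV₂ = |v₂ − v₂ᵗ| ≈ 2455 m/s = 2.455 km/s.
(c) ΔV_total = ΔV₁ + ΔV₂ ≈ 6450 m/s = 6.45 km/s.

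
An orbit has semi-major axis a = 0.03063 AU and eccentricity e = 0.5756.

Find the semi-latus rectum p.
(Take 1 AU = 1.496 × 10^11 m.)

Convert to SI: a = 0.03063 AU = 4.58225e+09 m.
p = a (1 − e²).
p = 4.58225e+09 · (1 − (0.5756)²) = 4.58225e+09 · 0.668685 ≈ 3.064e+09 m = 0.02048 AU.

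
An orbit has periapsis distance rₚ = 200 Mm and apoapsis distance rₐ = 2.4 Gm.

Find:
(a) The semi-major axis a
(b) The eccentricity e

Convert to SI: rₚ = 200 Mm = 2e+08 m; rₐ = 2.4 Gm = 2.4e+09 m.
(a) a = (rₚ + rₐ) / 2 = (2e+08 + 2.4e+09) / 2 ≈ 1.3e+09 m = 1.3 Gm.
(b) e = (rₐ − rₚ) / (rₐ + rₚ) = (2.4e+09 − 2e+08) / (2.4e+09 + 2e+08) ≈ 0.8462.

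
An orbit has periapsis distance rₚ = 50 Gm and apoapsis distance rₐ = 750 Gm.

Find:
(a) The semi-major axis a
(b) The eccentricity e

Convert to SI: rₚ = 50 Gm = 5e+10 m; rₐ = 750 Gm = 7.5e+11 m.
(a) a = (rₚ + rₐ) / 2 = (5e+10 + 7.5e+11) / 2 ≈ 4e+11 m = 400 Gm.
(b) e = (rₐ − rₚ) / (rₐ + rₚ) = (7.5e+11 − 5e+10) / (7.5e+11 + 5e+10) ≈ 0.875.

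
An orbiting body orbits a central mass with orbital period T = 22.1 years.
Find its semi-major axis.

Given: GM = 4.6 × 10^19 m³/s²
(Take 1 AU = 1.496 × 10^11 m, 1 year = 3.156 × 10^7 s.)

Convert to SI: T = 22.1 years = 6.97476e+08 s.
Invert Kepler's third law: a = (GM · T² / (4π²))^(1/3).
Substituting T = 6.97476e+08 s and GM = 4.6e+19 m³/s²:
a = (4.6e+19 · (6.97476e+08)² / (4π²))^(1/3) m
a ≈ 8.276e+11 m = 5.532 AU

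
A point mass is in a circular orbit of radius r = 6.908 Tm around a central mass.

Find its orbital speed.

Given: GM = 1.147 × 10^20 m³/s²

Convert to SI: r = 6.908 Tm = 6.908e+12 m.
For a circular orbit, gravity supplies the centripetal force, so v = √(GM / r).
v = √(1.147e+20 / 6.908e+12) m/s ≈ 4075 m/s = 4.075 km/s.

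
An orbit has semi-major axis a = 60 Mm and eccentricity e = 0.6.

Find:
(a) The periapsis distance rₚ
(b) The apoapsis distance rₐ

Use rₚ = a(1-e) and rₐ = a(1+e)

Convert to SI: a = 60 Mm = 6e+07 m.
(a) rₚ = a(1 − e) = 6e+07 · (1 − 0.6) = 6e+07 · 0.4 ≈ 2.4e+07 m = 24 Mm.
(b) rₐ = a(1 + e) = 6e+07 · (1 + 0.6) = 6e+07 · 1.6 ≈ 9.6e+07 m = 96 Mm.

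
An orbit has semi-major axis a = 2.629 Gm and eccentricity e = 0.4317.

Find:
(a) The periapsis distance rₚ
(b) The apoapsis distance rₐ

Convert to SI: a = 2.629 Gm = 2.629e+09 m.
(a) rₚ = a(1 − e) = 2.629e+09 · (1 − 0.4317) = 2.629e+09 · 0.5683 ≈ 1.494e+09 m = 1.494 Gm.
(b) rₐ = a(1 + e) = 2.629e+09 · (1 + 0.4317) = 2.629e+09 · 1.4317 ≈ 3.764e+09 m = 3.764 Gm.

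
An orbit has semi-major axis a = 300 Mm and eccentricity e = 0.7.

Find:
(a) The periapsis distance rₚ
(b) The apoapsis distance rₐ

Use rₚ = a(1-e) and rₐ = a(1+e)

Convert to SI: a = 300 Mm = 3e+08 m.
(a) rₚ = a(1 − e) = 3e+08 · (1 − 0.7) = 3e+08 · 0.3 ≈ 9e+07 m = 90 Mm.
(b) rₐ = a(1 + e) = 3e+08 · (1 + 0.7) = 3e+08 · 1.7 ≈ 5.1e+08 m = 510 Mm.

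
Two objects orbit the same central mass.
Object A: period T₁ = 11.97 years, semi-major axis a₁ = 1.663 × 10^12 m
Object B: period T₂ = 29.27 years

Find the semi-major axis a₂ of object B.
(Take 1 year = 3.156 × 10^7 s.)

Convert to SI: T₁ = 11.97 years = 3.77773e+08 s; T₂ = 29.27 years = 9.23761e+08 s.
Kepler's third law: (T₁/T₂)² = (a₁/a₂)³ ⇒ a₂ = a₁ · (T₂/T₁)^(2/3).
T₂/T₁ = 9.23761e+08 / 3.77773e+08 = 2.44528.
a₂ = 1.663e+12 · (2.44528)^(2/3) m ≈ 3.018e+12 m = 3.018 × 10^12 m.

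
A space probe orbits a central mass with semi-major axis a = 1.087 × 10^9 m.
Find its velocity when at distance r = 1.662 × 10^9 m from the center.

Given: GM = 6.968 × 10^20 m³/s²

Vis-viva: v = √(GM · (2/r − 1/a)).
2/r − 1/a = 2/1.662e+09 − 1/1.087e+09 = 2.83406e-10 m⁻¹.
v = √(6.968e+20 · 2.83406e-10) m/s ≈ 4.444e+05 m/s = 444.4 km/s.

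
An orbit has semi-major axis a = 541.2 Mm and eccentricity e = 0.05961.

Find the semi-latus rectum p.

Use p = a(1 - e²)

Convert to SI: a = 541.2 Mm = 5.412e+08 m.
p = a (1 − e²).
p = 5.412e+08 · (1 − (0.05961)²) = 5.412e+08 · 0.996447 ≈ 5.393e+08 m = 539.3 Mm.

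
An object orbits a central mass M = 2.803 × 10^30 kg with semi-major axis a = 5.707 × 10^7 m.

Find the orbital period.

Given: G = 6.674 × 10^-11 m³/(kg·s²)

GM = G · M = 6.674e-11 · 2.803e+30 = 1.87072e+20 m³/s².
Kepler's third law: T = 2π √(a³ / GM).
Substituting a = 5.707e+07 m and GM = 1.87072e+20 m³/s²:
T = 2π √((5.707e+07)³ / 1.87072e+20) s
T ≈ 198.1 s = 3.301 minutes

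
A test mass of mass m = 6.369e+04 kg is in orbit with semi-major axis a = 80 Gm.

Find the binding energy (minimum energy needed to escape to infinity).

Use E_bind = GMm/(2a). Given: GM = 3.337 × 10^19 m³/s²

Convert to SI: a = 80 Gm = 8e+10 m.
Total orbital energy is E = −GMm/(2a); binding energy is E_bind = −E = GMm/(2a).
E_bind = 3.337e+19 · 6.369e+04 / (2 · 8e+10) J ≈ 1.328e+13 J = 13.28 TJ.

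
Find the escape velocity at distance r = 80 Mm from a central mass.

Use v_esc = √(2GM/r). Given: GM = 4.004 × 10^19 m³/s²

Convert to SI: r = 80 Mm = 8e+07 m.
Escape velocity comes from setting total energy to zero: ½v² − GM/r = 0 ⇒ v_esc = √(2GM / r).
v_esc = √(2 · 4.004e+19 / 8e+07) m/s ≈ 1e+06 m/s = 1000 km/s.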